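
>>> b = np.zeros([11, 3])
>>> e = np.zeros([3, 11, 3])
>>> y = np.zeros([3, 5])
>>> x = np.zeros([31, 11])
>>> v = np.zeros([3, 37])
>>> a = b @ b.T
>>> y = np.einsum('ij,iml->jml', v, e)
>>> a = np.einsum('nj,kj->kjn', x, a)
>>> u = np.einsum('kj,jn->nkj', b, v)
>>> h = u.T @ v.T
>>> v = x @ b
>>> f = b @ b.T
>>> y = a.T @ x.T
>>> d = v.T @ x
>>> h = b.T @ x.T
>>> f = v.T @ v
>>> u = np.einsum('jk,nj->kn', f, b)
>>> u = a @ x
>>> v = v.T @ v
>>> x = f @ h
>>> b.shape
(11, 3)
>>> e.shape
(3, 11, 3)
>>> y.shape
(31, 11, 31)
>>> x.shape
(3, 31)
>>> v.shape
(3, 3)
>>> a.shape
(11, 11, 31)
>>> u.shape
(11, 11, 11)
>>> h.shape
(3, 31)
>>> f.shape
(3, 3)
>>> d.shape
(3, 11)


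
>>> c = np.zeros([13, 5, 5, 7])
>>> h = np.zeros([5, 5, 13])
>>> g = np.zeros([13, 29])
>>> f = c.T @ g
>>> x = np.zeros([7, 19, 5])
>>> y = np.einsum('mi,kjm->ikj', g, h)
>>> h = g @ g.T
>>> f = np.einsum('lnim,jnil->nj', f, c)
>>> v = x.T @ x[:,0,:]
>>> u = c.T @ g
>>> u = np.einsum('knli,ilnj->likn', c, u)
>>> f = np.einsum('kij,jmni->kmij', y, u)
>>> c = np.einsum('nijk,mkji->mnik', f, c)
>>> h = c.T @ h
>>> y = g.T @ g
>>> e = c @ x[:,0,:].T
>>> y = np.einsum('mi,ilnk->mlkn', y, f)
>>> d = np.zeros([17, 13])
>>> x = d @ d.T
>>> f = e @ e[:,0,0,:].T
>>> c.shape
(13, 29, 7, 5)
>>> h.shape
(5, 7, 29, 13)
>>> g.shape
(13, 29)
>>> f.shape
(13, 29, 7, 13)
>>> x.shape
(17, 17)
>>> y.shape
(29, 7, 5, 5)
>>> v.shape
(5, 19, 5)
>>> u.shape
(5, 7, 13, 5)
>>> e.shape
(13, 29, 7, 7)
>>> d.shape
(17, 13)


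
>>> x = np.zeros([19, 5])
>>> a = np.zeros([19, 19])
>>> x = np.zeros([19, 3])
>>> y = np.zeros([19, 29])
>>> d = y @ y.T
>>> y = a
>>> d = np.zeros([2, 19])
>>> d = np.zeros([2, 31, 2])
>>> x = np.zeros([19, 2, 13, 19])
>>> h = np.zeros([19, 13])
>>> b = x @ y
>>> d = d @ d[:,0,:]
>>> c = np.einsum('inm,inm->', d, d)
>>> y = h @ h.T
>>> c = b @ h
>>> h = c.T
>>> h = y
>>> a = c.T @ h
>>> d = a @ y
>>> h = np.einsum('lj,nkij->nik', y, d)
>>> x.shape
(19, 2, 13, 19)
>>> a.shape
(13, 13, 2, 19)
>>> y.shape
(19, 19)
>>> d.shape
(13, 13, 2, 19)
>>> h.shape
(13, 2, 13)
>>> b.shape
(19, 2, 13, 19)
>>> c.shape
(19, 2, 13, 13)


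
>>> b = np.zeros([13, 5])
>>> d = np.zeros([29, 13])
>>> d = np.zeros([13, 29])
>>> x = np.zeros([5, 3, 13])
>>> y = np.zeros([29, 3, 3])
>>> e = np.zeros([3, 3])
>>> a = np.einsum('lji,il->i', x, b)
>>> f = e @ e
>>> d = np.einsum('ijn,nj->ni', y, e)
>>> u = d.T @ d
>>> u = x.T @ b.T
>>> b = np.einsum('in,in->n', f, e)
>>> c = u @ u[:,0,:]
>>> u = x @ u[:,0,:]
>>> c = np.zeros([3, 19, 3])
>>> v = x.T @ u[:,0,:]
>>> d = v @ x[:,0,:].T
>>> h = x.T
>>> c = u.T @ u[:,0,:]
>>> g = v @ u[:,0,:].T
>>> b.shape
(3,)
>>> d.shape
(13, 3, 5)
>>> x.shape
(5, 3, 13)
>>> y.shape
(29, 3, 3)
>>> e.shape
(3, 3)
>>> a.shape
(13,)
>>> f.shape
(3, 3)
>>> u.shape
(5, 3, 13)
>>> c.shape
(13, 3, 13)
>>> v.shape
(13, 3, 13)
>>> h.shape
(13, 3, 5)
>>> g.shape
(13, 3, 5)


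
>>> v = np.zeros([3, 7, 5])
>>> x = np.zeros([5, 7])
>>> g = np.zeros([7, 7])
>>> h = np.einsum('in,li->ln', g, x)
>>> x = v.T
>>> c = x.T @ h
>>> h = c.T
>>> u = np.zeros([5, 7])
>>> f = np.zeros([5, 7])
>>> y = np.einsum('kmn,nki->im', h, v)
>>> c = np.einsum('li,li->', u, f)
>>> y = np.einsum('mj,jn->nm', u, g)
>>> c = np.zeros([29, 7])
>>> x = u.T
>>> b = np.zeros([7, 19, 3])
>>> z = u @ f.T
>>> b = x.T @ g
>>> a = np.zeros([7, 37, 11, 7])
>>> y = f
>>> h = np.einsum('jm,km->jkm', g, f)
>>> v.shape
(3, 7, 5)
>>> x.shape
(7, 5)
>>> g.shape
(7, 7)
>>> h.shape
(7, 5, 7)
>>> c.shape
(29, 7)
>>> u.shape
(5, 7)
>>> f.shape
(5, 7)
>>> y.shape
(5, 7)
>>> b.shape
(5, 7)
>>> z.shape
(5, 5)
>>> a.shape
(7, 37, 11, 7)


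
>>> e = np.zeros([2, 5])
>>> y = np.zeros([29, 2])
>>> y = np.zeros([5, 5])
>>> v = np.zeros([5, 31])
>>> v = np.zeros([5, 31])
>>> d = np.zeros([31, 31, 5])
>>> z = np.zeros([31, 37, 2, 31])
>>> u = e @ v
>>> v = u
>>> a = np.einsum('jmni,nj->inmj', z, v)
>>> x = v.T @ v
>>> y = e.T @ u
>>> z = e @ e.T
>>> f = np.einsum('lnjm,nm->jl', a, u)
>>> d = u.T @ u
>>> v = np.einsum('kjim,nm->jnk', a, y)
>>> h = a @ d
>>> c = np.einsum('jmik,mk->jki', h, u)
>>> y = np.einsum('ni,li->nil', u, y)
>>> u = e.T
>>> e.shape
(2, 5)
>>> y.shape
(2, 31, 5)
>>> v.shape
(2, 5, 31)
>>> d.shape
(31, 31)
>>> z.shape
(2, 2)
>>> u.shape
(5, 2)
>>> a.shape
(31, 2, 37, 31)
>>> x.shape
(31, 31)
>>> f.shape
(37, 31)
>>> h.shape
(31, 2, 37, 31)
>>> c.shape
(31, 31, 37)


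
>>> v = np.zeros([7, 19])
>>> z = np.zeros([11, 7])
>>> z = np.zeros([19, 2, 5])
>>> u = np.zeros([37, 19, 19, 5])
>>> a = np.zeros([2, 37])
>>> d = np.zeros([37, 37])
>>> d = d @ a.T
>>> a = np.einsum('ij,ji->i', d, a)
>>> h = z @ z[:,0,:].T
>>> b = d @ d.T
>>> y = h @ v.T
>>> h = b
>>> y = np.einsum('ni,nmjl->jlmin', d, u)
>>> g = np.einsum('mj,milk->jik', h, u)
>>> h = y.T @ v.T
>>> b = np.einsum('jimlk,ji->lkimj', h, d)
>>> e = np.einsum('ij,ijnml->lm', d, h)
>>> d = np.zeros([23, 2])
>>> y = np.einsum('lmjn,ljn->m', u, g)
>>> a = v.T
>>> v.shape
(7, 19)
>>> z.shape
(19, 2, 5)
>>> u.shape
(37, 19, 19, 5)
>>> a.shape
(19, 7)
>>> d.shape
(23, 2)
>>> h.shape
(37, 2, 19, 5, 7)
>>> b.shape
(5, 7, 2, 19, 37)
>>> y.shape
(19,)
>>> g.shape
(37, 19, 5)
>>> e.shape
(7, 5)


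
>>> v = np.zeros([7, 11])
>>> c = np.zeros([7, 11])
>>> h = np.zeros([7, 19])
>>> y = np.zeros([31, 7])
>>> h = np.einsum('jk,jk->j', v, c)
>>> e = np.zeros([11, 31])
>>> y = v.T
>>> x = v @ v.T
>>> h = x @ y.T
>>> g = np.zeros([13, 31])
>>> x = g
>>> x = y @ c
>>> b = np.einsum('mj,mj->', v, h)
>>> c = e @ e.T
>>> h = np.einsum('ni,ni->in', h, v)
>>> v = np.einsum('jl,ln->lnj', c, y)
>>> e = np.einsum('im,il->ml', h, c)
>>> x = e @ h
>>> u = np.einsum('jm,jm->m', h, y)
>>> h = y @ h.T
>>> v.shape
(11, 7, 11)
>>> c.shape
(11, 11)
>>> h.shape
(11, 11)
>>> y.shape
(11, 7)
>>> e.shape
(7, 11)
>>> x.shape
(7, 7)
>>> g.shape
(13, 31)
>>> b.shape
()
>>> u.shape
(7,)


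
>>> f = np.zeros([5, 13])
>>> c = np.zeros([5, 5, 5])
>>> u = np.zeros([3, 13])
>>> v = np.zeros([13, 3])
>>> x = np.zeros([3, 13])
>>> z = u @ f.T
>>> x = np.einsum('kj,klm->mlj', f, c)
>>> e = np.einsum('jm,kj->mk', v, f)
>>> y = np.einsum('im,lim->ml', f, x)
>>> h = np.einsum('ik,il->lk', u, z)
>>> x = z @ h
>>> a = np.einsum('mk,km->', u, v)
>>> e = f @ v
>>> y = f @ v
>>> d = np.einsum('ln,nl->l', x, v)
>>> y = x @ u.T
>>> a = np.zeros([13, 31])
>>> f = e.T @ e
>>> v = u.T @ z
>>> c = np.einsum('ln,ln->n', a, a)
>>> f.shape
(3, 3)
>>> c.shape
(31,)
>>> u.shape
(3, 13)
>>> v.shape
(13, 5)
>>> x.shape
(3, 13)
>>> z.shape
(3, 5)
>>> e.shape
(5, 3)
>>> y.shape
(3, 3)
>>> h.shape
(5, 13)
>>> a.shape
(13, 31)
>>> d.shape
(3,)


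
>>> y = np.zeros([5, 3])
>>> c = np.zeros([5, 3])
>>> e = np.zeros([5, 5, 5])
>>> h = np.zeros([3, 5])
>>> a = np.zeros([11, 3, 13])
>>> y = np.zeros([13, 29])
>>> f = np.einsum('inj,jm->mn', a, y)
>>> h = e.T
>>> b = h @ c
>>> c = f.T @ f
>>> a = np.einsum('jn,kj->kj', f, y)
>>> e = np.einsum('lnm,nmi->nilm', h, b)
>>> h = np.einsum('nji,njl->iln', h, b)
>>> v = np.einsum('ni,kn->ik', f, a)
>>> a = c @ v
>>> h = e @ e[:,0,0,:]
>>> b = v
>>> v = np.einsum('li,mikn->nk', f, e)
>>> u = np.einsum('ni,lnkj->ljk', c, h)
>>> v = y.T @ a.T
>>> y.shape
(13, 29)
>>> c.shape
(3, 3)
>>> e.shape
(5, 3, 5, 5)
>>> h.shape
(5, 3, 5, 5)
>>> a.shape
(3, 13)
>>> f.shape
(29, 3)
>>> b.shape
(3, 13)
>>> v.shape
(29, 3)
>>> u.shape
(5, 5, 5)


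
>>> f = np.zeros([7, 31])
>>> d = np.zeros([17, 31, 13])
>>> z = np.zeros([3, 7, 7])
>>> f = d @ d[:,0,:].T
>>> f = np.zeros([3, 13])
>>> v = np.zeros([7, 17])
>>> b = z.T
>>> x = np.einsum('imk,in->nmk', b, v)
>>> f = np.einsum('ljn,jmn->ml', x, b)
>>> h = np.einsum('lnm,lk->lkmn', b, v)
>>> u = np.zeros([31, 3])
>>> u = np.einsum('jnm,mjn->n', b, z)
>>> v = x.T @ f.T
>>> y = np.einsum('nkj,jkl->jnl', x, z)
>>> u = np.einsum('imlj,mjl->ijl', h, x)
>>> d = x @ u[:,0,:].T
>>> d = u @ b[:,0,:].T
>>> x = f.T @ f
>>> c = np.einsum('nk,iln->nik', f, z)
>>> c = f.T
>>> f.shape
(7, 17)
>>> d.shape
(7, 7, 7)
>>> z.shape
(3, 7, 7)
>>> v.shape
(3, 7, 7)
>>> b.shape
(7, 7, 3)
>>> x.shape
(17, 17)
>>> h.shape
(7, 17, 3, 7)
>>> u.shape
(7, 7, 3)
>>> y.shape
(3, 17, 7)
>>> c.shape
(17, 7)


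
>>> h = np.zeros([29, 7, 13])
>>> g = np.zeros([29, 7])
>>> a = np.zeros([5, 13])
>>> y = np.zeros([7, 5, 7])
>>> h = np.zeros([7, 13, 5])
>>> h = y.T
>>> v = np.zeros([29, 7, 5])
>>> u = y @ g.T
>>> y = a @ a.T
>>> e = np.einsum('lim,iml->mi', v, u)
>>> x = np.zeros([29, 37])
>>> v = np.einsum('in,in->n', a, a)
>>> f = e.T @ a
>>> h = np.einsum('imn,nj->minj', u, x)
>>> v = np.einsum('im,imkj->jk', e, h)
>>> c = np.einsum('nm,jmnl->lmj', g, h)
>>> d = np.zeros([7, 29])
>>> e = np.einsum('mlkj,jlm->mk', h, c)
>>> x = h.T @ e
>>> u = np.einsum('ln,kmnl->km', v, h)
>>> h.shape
(5, 7, 29, 37)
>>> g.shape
(29, 7)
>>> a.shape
(5, 13)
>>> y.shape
(5, 5)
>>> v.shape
(37, 29)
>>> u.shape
(5, 7)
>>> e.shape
(5, 29)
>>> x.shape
(37, 29, 7, 29)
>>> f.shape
(7, 13)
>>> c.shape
(37, 7, 5)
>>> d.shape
(7, 29)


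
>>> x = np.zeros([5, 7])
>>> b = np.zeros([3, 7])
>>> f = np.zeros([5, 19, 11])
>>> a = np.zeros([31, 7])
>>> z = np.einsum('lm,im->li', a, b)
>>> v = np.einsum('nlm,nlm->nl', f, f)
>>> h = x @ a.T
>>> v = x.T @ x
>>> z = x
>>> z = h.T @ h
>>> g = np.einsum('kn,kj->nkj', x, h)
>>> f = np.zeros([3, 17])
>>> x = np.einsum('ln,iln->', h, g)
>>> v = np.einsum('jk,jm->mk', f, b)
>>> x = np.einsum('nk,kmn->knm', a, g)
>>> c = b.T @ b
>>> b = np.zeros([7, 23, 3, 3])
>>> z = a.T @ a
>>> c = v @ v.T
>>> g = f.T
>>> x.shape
(7, 31, 5)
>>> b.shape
(7, 23, 3, 3)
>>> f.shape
(3, 17)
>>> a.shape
(31, 7)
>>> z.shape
(7, 7)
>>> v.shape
(7, 17)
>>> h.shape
(5, 31)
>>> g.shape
(17, 3)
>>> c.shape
(7, 7)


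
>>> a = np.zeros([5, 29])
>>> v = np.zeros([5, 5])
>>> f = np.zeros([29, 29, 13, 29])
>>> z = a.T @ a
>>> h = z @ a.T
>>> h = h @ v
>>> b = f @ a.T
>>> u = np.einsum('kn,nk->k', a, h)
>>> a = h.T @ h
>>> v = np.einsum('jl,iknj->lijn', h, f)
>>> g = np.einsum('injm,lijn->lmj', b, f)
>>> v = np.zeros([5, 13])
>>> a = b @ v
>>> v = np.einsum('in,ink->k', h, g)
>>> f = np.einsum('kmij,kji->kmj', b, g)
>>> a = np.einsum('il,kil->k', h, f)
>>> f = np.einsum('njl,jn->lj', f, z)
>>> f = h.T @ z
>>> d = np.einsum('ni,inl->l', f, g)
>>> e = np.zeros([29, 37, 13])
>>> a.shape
(29,)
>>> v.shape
(13,)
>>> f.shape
(5, 29)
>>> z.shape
(29, 29)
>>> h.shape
(29, 5)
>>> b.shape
(29, 29, 13, 5)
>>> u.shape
(5,)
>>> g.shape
(29, 5, 13)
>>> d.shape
(13,)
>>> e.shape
(29, 37, 13)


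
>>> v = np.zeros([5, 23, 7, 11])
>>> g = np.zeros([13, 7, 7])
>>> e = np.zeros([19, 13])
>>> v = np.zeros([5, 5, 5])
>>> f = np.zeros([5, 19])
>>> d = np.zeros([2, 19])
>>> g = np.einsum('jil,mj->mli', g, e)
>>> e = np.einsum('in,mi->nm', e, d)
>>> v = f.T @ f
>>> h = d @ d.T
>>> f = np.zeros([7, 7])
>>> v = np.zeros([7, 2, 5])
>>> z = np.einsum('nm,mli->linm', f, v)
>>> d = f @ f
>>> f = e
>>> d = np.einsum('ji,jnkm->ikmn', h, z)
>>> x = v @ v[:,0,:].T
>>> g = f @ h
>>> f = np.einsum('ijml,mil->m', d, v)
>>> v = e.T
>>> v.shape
(2, 13)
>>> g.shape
(13, 2)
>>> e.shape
(13, 2)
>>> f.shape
(7,)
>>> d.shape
(2, 7, 7, 5)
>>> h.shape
(2, 2)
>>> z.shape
(2, 5, 7, 7)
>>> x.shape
(7, 2, 7)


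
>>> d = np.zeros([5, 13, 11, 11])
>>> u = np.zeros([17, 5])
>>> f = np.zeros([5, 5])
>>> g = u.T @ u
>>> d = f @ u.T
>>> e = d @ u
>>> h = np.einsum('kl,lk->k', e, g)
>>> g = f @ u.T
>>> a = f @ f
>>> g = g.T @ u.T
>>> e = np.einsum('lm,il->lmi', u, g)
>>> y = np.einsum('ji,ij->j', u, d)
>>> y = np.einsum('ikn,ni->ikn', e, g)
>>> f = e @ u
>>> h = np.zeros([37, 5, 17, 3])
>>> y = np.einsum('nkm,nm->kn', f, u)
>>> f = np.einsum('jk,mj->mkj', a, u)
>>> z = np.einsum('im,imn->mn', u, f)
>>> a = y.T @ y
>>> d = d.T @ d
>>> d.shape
(17, 17)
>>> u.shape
(17, 5)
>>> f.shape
(17, 5, 5)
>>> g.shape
(17, 17)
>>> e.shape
(17, 5, 17)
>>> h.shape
(37, 5, 17, 3)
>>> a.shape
(17, 17)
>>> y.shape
(5, 17)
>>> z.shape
(5, 5)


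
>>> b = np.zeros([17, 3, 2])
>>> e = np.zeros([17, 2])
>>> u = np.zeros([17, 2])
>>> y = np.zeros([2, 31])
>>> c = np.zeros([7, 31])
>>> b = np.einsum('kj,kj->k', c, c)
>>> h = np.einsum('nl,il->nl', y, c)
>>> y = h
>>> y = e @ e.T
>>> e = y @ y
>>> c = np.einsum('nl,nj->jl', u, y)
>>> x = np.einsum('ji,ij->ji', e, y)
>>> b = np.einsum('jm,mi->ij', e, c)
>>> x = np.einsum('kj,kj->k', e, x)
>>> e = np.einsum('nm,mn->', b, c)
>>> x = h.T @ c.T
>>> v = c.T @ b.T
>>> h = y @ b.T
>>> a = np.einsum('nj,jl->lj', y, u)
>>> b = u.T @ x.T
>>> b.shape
(2, 31)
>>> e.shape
()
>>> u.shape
(17, 2)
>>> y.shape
(17, 17)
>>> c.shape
(17, 2)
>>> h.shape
(17, 2)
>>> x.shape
(31, 17)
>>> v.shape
(2, 2)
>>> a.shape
(2, 17)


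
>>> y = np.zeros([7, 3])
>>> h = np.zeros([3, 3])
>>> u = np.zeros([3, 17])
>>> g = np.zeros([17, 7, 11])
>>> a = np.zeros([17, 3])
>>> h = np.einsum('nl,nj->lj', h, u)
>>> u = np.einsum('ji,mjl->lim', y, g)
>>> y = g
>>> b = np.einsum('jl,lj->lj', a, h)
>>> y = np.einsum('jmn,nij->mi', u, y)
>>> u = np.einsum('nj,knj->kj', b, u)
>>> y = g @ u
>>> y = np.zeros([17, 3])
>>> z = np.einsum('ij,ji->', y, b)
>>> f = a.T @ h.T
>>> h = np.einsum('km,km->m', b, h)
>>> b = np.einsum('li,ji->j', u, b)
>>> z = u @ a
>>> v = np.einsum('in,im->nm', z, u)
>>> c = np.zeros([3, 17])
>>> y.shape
(17, 3)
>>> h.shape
(17,)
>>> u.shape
(11, 17)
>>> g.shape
(17, 7, 11)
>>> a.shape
(17, 3)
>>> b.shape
(3,)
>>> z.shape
(11, 3)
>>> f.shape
(3, 3)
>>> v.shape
(3, 17)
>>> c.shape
(3, 17)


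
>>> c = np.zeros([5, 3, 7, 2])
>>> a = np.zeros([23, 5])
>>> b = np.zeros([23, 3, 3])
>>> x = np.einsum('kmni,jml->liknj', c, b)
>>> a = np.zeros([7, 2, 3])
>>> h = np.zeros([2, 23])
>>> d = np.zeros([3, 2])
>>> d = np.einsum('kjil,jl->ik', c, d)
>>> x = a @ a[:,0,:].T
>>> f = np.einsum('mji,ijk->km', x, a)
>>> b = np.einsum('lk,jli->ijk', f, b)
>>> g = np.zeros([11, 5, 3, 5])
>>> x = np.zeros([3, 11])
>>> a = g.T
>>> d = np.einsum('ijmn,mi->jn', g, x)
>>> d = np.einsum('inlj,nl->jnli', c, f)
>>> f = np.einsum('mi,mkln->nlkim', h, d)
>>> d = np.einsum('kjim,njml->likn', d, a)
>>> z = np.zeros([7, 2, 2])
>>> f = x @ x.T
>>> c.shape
(5, 3, 7, 2)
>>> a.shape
(5, 3, 5, 11)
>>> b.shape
(3, 23, 7)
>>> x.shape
(3, 11)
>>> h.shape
(2, 23)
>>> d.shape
(11, 7, 2, 5)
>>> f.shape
(3, 3)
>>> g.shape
(11, 5, 3, 5)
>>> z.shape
(7, 2, 2)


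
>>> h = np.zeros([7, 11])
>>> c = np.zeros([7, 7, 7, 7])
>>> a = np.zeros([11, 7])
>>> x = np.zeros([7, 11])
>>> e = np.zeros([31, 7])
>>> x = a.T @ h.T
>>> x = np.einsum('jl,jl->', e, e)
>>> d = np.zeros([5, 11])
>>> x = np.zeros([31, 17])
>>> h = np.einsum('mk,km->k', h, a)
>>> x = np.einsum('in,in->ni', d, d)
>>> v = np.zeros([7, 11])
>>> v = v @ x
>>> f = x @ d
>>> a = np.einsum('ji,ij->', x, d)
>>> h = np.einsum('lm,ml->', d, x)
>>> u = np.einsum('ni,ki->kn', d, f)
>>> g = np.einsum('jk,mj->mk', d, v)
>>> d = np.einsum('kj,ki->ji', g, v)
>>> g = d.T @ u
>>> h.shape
()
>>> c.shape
(7, 7, 7, 7)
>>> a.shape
()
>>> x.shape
(11, 5)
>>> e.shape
(31, 7)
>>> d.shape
(11, 5)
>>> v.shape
(7, 5)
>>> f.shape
(11, 11)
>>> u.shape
(11, 5)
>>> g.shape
(5, 5)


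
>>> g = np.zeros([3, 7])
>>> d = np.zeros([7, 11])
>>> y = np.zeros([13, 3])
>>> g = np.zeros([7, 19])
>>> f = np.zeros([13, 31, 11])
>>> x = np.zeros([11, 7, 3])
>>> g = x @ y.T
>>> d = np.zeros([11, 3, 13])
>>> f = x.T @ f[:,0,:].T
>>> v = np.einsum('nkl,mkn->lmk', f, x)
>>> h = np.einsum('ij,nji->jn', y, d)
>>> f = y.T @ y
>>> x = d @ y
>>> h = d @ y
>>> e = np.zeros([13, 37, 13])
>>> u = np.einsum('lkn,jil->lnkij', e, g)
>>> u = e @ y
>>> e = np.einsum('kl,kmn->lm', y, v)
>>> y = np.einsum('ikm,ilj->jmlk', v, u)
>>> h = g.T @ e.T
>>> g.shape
(11, 7, 13)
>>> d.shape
(11, 3, 13)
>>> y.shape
(3, 7, 37, 11)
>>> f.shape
(3, 3)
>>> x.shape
(11, 3, 3)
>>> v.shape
(13, 11, 7)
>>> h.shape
(13, 7, 3)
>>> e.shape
(3, 11)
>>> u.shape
(13, 37, 3)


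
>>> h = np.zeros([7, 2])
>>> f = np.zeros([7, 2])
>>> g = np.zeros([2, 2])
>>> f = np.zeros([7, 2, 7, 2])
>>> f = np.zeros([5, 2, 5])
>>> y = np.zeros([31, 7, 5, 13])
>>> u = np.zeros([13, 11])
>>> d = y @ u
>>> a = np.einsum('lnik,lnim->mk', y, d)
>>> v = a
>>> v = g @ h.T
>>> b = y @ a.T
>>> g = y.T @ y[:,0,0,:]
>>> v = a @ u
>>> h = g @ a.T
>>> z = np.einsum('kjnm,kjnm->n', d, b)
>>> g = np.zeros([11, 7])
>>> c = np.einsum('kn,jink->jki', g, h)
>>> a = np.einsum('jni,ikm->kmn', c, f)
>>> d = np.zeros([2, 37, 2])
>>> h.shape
(13, 5, 7, 11)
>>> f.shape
(5, 2, 5)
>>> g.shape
(11, 7)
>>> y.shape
(31, 7, 5, 13)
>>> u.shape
(13, 11)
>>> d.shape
(2, 37, 2)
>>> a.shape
(2, 5, 11)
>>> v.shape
(11, 11)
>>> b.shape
(31, 7, 5, 11)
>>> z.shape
(5,)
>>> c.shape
(13, 11, 5)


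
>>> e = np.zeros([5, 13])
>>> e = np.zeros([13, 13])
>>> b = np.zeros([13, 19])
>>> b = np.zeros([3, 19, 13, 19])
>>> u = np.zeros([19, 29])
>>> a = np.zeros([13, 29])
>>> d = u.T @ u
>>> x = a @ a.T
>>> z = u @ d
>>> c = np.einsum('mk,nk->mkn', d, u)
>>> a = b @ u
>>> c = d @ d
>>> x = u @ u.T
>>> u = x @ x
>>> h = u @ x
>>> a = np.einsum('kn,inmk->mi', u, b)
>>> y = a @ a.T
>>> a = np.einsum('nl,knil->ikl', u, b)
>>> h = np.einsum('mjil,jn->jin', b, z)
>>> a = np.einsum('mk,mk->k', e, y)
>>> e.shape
(13, 13)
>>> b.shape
(3, 19, 13, 19)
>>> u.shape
(19, 19)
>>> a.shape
(13,)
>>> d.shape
(29, 29)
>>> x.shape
(19, 19)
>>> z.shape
(19, 29)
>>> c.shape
(29, 29)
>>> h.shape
(19, 13, 29)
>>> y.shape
(13, 13)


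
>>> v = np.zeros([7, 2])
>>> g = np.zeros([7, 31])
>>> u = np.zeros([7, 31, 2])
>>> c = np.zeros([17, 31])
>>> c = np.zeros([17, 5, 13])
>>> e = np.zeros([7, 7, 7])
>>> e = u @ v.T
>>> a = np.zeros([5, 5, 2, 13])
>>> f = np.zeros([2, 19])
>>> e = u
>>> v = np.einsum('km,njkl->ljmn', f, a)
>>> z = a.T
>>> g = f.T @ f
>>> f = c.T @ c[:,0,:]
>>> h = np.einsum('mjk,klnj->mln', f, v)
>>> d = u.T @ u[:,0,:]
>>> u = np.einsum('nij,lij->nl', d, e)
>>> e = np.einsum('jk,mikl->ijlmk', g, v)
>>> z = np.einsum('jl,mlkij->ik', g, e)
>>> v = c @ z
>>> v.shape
(17, 5, 5)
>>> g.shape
(19, 19)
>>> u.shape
(2, 7)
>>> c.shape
(17, 5, 13)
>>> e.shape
(5, 19, 5, 13, 19)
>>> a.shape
(5, 5, 2, 13)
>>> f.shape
(13, 5, 13)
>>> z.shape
(13, 5)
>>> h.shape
(13, 5, 19)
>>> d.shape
(2, 31, 2)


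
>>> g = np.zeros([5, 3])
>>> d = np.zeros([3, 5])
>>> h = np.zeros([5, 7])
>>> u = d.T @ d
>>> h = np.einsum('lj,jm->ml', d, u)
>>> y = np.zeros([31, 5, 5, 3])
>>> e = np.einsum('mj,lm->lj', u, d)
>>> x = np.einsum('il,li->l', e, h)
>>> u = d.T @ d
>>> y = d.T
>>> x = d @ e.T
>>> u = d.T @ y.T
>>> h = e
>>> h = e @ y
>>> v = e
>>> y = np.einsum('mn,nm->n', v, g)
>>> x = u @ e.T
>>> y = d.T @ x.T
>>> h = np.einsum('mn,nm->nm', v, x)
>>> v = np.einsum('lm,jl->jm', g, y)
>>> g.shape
(5, 3)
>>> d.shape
(3, 5)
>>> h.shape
(5, 3)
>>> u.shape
(5, 5)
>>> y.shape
(5, 5)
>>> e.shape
(3, 5)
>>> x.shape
(5, 3)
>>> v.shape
(5, 3)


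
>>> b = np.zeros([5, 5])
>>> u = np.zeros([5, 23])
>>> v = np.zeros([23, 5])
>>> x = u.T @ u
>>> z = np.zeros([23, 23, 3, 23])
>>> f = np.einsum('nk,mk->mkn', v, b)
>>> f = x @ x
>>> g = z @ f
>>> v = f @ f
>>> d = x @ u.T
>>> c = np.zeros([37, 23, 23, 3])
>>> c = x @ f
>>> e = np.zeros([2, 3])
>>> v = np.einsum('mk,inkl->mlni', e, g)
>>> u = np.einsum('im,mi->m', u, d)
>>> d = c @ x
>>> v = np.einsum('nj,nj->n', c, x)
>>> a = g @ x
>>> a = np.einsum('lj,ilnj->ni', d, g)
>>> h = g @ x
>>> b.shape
(5, 5)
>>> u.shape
(23,)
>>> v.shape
(23,)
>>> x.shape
(23, 23)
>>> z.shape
(23, 23, 3, 23)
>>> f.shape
(23, 23)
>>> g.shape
(23, 23, 3, 23)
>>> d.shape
(23, 23)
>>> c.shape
(23, 23)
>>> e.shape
(2, 3)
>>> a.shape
(3, 23)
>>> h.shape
(23, 23, 3, 23)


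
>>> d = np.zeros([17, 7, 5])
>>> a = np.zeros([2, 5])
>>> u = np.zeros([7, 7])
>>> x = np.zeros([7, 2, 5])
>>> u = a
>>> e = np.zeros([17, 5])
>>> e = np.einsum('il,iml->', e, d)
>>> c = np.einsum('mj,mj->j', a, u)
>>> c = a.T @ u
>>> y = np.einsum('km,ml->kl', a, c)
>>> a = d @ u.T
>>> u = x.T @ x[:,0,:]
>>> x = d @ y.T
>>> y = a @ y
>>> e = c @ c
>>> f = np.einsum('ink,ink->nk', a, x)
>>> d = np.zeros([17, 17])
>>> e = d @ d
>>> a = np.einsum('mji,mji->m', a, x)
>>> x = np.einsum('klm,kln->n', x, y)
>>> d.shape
(17, 17)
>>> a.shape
(17,)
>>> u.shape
(5, 2, 5)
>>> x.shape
(5,)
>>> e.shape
(17, 17)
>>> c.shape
(5, 5)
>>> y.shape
(17, 7, 5)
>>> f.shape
(7, 2)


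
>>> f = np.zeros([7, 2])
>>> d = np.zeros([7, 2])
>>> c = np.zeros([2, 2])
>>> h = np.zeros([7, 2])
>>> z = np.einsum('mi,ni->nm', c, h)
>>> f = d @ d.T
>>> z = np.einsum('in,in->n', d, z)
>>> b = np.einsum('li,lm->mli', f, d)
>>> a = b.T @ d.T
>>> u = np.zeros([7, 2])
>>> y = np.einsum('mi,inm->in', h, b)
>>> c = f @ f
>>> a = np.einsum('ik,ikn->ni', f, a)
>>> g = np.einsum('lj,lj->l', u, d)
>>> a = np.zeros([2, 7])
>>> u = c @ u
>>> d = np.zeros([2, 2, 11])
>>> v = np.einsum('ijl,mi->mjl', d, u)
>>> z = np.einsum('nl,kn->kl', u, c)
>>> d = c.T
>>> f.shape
(7, 7)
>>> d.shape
(7, 7)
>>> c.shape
(7, 7)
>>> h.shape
(7, 2)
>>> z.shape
(7, 2)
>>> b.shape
(2, 7, 7)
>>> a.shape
(2, 7)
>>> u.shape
(7, 2)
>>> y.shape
(2, 7)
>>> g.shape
(7,)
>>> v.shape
(7, 2, 11)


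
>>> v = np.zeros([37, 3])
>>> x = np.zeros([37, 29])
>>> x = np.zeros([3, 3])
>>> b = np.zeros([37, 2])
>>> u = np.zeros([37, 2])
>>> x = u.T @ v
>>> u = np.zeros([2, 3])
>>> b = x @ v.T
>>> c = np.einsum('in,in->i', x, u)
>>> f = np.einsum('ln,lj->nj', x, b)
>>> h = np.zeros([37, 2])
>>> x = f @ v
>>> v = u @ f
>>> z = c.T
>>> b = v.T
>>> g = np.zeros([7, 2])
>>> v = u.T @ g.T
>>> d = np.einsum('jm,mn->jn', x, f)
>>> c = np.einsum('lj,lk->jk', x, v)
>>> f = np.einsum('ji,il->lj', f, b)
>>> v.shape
(3, 7)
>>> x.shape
(3, 3)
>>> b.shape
(37, 2)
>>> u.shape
(2, 3)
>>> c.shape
(3, 7)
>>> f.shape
(2, 3)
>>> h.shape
(37, 2)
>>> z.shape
(2,)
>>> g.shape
(7, 2)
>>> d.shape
(3, 37)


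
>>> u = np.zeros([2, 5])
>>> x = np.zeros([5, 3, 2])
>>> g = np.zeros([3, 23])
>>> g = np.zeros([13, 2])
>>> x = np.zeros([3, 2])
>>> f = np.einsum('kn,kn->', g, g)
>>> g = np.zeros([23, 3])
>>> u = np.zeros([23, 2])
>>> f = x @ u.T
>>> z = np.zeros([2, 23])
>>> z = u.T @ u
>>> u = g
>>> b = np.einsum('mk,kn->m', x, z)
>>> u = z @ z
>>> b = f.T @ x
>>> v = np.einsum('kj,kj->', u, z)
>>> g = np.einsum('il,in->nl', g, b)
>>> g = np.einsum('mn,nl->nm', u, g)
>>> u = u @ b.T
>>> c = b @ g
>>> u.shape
(2, 23)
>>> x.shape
(3, 2)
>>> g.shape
(2, 2)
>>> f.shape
(3, 23)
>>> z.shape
(2, 2)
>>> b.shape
(23, 2)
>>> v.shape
()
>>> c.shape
(23, 2)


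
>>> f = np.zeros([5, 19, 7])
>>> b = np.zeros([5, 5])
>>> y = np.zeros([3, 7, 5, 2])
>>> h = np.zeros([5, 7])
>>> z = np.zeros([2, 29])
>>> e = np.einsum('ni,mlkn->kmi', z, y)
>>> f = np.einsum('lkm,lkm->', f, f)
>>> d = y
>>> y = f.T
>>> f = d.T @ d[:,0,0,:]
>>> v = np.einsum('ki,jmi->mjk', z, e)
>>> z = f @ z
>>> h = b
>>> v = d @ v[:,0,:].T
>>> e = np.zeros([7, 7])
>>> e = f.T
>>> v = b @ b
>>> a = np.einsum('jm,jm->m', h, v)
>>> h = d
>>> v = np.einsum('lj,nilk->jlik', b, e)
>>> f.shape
(2, 5, 7, 2)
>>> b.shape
(5, 5)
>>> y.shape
()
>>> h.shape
(3, 7, 5, 2)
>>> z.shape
(2, 5, 7, 29)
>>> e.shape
(2, 7, 5, 2)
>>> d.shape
(3, 7, 5, 2)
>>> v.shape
(5, 5, 7, 2)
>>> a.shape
(5,)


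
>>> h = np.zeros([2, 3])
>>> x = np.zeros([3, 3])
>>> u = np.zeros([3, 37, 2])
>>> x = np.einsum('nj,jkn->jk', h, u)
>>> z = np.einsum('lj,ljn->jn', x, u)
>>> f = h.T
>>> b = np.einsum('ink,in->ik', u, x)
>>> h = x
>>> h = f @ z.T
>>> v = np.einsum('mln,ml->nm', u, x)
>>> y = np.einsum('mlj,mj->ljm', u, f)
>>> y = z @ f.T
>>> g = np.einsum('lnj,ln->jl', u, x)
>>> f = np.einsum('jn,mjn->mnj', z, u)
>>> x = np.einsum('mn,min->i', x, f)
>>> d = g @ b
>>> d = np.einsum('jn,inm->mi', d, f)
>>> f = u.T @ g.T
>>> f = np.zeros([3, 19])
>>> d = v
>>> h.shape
(3, 37)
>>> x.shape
(2,)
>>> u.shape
(3, 37, 2)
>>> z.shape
(37, 2)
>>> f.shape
(3, 19)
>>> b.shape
(3, 2)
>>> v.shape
(2, 3)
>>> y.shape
(37, 3)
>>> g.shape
(2, 3)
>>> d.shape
(2, 3)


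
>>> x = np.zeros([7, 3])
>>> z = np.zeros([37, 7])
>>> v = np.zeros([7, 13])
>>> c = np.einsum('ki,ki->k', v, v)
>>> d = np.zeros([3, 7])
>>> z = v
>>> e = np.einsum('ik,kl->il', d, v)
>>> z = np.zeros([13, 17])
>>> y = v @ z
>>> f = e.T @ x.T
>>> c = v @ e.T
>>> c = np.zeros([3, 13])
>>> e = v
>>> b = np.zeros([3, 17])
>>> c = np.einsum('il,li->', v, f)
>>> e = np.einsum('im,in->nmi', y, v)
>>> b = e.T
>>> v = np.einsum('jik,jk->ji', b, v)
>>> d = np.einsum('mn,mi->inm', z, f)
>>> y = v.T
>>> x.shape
(7, 3)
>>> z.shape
(13, 17)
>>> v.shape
(7, 17)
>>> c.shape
()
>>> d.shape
(7, 17, 13)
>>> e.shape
(13, 17, 7)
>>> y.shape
(17, 7)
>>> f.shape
(13, 7)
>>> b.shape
(7, 17, 13)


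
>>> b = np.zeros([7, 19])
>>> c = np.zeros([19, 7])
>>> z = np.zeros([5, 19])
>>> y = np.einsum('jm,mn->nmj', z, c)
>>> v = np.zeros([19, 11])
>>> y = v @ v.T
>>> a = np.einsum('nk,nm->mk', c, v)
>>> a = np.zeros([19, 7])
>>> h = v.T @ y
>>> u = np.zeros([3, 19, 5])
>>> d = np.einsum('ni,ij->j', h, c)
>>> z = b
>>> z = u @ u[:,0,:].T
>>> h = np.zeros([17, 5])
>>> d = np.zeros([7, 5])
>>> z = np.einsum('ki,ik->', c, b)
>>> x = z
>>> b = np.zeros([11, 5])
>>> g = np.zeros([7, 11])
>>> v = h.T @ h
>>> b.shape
(11, 5)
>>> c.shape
(19, 7)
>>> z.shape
()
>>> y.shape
(19, 19)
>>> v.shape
(5, 5)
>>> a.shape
(19, 7)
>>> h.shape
(17, 5)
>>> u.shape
(3, 19, 5)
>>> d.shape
(7, 5)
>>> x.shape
()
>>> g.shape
(7, 11)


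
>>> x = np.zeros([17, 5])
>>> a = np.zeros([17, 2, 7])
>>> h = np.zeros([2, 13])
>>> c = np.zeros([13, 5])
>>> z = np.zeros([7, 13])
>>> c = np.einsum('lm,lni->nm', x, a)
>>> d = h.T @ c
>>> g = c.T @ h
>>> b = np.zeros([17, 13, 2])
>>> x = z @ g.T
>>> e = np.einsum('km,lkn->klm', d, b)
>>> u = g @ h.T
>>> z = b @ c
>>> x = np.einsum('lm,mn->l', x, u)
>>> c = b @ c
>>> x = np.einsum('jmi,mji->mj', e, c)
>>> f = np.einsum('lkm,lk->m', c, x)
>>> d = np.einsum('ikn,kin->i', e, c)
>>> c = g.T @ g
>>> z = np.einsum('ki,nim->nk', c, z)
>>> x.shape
(17, 13)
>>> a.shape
(17, 2, 7)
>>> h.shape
(2, 13)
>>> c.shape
(13, 13)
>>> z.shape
(17, 13)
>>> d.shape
(13,)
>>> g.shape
(5, 13)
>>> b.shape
(17, 13, 2)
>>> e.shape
(13, 17, 5)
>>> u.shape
(5, 2)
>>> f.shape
(5,)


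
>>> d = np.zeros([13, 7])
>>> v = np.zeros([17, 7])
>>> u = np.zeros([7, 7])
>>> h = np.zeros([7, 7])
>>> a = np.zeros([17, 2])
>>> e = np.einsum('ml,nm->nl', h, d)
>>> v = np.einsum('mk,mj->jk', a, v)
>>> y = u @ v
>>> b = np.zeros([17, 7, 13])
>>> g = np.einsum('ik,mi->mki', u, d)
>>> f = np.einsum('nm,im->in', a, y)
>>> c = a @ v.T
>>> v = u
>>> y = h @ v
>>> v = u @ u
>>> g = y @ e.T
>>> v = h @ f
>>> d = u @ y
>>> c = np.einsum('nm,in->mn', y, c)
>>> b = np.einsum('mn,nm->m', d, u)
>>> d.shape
(7, 7)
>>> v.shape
(7, 17)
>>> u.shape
(7, 7)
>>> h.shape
(7, 7)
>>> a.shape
(17, 2)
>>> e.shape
(13, 7)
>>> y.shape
(7, 7)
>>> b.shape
(7,)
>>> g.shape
(7, 13)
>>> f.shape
(7, 17)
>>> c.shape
(7, 7)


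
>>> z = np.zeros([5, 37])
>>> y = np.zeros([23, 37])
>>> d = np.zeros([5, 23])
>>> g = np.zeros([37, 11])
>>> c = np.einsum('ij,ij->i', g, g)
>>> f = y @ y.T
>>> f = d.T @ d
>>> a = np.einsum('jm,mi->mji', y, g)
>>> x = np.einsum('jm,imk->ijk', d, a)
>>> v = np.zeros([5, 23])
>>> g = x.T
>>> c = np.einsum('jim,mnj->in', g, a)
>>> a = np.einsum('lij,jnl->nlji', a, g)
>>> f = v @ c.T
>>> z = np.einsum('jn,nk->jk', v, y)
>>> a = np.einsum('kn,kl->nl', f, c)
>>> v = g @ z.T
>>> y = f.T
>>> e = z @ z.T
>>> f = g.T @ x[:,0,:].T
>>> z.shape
(5, 37)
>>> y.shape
(5, 5)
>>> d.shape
(5, 23)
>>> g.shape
(11, 5, 37)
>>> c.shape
(5, 23)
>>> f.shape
(37, 5, 37)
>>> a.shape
(5, 23)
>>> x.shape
(37, 5, 11)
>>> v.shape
(11, 5, 5)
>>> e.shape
(5, 5)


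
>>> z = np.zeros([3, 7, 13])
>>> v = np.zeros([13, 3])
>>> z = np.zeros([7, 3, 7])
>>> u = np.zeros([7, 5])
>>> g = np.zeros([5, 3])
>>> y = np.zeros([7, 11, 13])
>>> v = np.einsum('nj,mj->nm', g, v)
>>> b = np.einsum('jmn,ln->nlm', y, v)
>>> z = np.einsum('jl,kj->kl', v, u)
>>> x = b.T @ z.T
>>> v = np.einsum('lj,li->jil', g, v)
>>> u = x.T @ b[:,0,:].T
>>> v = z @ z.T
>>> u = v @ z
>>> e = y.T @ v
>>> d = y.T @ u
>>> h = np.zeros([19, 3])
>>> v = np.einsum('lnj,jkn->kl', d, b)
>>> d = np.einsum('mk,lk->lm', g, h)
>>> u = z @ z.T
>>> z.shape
(7, 13)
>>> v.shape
(5, 13)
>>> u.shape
(7, 7)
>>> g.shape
(5, 3)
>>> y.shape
(7, 11, 13)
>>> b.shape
(13, 5, 11)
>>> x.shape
(11, 5, 7)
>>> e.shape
(13, 11, 7)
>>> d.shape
(19, 5)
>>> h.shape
(19, 3)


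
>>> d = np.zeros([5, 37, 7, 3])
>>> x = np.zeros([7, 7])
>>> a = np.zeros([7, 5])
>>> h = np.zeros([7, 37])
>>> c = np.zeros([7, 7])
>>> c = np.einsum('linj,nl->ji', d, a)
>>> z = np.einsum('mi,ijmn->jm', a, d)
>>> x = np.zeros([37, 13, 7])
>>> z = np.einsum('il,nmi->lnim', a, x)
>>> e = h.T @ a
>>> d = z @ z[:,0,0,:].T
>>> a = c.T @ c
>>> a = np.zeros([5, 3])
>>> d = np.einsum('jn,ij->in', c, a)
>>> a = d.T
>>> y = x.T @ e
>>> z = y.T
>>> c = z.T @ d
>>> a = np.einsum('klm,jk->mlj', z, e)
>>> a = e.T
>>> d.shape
(5, 37)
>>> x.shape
(37, 13, 7)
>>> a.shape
(5, 37)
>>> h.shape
(7, 37)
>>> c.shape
(7, 13, 37)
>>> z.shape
(5, 13, 7)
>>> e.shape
(37, 5)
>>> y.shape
(7, 13, 5)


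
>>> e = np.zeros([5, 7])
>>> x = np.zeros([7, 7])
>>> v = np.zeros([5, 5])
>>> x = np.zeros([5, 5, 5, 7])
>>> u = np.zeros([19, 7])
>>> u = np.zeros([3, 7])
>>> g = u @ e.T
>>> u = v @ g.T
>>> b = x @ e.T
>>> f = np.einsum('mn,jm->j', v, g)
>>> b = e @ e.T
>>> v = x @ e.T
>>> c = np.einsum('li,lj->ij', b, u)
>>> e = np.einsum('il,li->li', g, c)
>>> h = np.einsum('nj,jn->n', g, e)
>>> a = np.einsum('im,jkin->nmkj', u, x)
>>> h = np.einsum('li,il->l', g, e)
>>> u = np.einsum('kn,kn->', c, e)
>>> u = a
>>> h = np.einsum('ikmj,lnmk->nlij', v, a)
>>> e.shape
(5, 3)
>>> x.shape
(5, 5, 5, 7)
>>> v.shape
(5, 5, 5, 5)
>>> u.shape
(7, 3, 5, 5)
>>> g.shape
(3, 5)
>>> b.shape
(5, 5)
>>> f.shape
(3,)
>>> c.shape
(5, 3)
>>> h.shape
(3, 7, 5, 5)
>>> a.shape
(7, 3, 5, 5)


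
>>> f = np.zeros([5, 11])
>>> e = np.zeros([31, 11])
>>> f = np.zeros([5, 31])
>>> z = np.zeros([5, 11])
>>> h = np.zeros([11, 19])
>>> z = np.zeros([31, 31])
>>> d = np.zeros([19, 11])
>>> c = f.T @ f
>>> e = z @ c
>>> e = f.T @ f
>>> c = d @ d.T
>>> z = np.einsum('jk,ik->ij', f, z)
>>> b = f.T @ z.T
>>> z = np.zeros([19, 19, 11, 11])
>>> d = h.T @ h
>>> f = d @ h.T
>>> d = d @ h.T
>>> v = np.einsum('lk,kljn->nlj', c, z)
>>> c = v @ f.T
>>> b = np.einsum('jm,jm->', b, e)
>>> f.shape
(19, 11)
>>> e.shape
(31, 31)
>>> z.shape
(19, 19, 11, 11)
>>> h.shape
(11, 19)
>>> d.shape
(19, 11)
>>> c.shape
(11, 19, 19)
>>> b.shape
()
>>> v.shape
(11, 19, 11)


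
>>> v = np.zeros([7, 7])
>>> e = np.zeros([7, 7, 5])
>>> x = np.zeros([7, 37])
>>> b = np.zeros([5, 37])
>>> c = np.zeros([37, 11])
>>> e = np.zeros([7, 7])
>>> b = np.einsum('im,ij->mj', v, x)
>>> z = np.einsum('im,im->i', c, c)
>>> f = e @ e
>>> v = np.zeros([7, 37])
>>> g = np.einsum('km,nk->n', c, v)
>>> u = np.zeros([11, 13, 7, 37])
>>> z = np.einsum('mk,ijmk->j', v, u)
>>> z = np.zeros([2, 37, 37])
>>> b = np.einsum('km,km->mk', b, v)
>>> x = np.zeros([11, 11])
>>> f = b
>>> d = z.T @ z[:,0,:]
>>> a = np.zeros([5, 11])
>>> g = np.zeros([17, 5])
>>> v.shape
(7, 37)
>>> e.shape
(7, 7)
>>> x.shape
(11, 11)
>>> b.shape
(37, 7)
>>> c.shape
(37, 11)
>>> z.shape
(2, 37, 37)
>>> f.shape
(37, 7)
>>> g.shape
(17, 5)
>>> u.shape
(11, 13, 7, 37)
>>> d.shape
(37, 37, 37)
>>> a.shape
(5, 11)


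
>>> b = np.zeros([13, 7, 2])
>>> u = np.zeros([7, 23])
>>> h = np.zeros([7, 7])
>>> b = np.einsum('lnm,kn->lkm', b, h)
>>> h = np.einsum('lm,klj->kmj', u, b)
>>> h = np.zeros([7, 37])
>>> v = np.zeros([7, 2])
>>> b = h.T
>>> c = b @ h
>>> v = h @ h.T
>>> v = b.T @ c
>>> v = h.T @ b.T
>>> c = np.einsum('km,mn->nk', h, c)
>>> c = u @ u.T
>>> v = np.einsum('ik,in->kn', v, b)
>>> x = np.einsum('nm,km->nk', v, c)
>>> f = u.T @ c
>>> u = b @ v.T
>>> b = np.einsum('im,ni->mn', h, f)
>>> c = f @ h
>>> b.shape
(37, 23)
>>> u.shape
(37, 37)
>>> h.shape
(7, 37)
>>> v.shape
(37, 7)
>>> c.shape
(23, 37)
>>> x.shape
(37, 7)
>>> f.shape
(23, 7)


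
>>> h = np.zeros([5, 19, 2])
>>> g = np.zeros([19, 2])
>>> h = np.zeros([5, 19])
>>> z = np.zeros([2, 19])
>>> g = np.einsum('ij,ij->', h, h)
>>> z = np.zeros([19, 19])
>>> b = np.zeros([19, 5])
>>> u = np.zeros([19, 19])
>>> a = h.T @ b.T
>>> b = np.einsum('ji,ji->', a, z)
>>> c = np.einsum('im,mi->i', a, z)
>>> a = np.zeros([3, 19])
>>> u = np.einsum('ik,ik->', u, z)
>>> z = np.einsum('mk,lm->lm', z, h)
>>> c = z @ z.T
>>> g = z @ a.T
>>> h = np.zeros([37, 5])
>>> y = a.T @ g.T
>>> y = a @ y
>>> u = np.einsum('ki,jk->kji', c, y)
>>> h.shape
(37, 5)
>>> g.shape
(5, 3)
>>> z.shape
(5, 19)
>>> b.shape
()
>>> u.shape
(5, 3, 5)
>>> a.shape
(3, 19)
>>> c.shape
(5, 5)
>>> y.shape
(3, 5)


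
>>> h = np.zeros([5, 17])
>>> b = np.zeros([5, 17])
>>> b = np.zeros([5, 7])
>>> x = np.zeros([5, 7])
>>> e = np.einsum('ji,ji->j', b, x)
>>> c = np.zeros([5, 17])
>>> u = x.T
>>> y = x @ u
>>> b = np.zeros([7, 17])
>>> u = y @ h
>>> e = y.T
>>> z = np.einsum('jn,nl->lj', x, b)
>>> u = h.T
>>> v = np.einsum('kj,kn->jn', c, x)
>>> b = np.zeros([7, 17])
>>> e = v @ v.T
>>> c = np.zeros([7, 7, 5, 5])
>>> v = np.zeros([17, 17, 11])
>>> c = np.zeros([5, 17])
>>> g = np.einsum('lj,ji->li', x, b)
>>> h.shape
(5, 17)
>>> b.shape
(7, 17)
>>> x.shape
(5, 7)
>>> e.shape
(17, 17)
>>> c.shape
(5, 17)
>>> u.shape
(17, 5)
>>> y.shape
(5, 5)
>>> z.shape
(17, 5)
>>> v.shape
(17, 17, 11)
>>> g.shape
(5, 17)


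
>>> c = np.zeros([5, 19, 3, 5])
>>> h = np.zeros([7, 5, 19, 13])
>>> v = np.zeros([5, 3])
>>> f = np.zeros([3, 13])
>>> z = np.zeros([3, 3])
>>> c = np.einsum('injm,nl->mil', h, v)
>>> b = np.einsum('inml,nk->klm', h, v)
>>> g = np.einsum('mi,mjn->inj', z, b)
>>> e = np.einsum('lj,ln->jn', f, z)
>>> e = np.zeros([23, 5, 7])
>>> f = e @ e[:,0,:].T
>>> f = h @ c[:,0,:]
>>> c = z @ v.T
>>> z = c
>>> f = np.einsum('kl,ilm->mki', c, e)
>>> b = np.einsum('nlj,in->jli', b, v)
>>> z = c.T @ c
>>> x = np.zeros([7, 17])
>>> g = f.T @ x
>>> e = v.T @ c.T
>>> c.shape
(3, 5)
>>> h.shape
(7, 5, 19, 13)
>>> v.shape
(5, 3)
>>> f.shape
(7, 3, 23)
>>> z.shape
(5, 5)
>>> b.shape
(19, 13, 5)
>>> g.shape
(23, 3, 17)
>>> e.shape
(3, 3)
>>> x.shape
(7, 17)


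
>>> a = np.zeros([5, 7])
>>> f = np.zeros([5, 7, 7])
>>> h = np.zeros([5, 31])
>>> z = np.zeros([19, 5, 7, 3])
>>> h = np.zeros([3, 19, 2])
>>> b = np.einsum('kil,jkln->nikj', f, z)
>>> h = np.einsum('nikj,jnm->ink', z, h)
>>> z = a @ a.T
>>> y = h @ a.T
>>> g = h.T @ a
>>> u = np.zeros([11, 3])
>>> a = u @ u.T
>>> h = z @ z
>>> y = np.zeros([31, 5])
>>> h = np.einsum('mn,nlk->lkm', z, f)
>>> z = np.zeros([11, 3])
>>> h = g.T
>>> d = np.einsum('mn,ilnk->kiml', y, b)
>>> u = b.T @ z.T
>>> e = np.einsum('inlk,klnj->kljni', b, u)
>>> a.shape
(11, 11)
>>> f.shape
(5, 7, 7)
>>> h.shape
(7, 19, 7)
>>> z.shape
(11, 3)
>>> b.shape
(3, 7, 5, 19)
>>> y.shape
(31, 5)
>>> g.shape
(7, 19, 7)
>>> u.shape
(19, 5, 7, 11)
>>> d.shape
(19, 3, 31, 7)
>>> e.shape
(19, 5, 11, 7, 3)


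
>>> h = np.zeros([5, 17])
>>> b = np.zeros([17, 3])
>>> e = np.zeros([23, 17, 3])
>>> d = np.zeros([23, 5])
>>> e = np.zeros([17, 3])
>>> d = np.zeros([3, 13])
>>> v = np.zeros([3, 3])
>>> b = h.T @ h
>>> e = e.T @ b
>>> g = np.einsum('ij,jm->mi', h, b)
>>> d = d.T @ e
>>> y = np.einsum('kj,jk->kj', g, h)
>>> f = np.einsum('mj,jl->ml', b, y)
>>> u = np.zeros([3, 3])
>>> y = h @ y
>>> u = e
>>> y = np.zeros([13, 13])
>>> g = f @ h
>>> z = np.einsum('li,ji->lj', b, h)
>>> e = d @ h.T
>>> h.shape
(5, 17)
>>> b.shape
(17, 17)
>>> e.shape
(13, 5)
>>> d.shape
(13, 17)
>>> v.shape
(3, 3)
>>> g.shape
(17, 17)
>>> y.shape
(13, 13)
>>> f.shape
(17, 5)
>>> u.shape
(3, 17)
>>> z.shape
(17, 5)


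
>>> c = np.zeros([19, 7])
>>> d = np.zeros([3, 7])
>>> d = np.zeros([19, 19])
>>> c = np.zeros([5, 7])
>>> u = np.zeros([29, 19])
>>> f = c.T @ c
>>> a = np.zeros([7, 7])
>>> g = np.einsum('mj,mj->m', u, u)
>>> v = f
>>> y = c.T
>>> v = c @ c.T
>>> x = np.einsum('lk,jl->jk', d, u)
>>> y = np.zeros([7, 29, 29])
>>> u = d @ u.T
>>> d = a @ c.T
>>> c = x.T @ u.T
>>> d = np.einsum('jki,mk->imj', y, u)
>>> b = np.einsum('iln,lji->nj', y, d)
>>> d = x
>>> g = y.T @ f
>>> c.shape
(19, 19)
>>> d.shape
(29, 19)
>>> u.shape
(19, 29)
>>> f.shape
(7, 7)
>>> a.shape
(7, 7)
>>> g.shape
(29, 29, 7)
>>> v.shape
(5, 5)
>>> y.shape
(7, 29, 29)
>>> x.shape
(29, 19)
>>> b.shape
(29, 19)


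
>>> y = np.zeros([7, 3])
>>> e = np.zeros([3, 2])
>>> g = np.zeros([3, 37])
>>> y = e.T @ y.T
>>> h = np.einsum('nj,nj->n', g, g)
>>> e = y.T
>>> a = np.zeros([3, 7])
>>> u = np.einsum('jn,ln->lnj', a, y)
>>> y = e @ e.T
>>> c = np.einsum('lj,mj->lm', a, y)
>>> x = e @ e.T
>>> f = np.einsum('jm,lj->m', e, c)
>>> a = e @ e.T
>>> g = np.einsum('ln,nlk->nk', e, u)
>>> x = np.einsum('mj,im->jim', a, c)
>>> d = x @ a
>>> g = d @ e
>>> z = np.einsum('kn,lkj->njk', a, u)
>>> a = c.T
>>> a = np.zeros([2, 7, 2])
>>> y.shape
(7, 7)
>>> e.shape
(7, 2)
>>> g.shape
(7, 3, 2)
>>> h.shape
(3,)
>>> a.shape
(2, 7, 2)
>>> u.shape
(2, 7, 3)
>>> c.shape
(3, 7)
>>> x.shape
(7, 3, 7)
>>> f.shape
(2,)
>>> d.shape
(7, 3, 7)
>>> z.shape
(7, 3, 7)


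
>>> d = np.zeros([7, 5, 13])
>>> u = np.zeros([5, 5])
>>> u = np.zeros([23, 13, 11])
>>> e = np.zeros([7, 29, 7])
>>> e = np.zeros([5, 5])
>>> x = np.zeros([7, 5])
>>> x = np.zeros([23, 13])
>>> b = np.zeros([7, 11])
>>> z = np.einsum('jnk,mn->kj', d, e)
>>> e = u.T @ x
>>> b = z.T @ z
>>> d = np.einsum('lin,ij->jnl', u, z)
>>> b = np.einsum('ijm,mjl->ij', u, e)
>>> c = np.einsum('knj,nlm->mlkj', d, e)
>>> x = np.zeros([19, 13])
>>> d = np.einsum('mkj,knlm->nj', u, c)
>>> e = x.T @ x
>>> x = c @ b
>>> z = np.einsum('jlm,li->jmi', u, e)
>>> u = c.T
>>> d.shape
(13, 11)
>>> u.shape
(23, 7, 13, 13)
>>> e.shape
(13, 13)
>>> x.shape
(13, 13, 7, 13)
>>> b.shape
(23, 13)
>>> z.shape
(23, 11, 13)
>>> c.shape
(13, 13, 7, 23)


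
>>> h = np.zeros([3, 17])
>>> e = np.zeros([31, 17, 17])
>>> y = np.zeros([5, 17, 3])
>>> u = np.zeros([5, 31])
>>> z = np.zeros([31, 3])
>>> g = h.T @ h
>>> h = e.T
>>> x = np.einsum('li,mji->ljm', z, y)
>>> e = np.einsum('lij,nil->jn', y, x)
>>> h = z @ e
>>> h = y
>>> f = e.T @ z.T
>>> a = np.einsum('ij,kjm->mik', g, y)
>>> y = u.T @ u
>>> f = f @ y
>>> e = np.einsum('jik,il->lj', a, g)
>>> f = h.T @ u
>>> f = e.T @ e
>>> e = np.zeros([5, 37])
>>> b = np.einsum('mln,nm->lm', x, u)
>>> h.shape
(5, 17, 3)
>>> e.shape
(5, 37)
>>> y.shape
(31, 31)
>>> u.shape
(5, 31)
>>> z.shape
(31, 3)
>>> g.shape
(17, 17)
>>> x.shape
(31, 17, 5)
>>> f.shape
(3, 3)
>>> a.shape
(3, 17, 5)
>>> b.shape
(17, 31)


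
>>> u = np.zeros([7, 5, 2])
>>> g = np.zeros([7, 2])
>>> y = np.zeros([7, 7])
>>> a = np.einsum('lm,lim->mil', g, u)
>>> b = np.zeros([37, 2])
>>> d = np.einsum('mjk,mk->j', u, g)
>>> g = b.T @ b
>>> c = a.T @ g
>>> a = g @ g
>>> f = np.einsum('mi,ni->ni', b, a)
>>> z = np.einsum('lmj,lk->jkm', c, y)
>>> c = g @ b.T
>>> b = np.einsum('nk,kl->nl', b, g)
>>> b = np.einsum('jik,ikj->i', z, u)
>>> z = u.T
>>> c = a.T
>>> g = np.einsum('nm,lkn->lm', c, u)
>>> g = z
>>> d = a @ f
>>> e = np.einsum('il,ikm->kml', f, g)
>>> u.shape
(7, 5, 2)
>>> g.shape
(2, 5, 7)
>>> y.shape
(7, 7)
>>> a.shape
(2, 2)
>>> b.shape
(7,)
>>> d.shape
(2, 2)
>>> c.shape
(2, 2)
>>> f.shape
(2, 2)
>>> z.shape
(2, 5, 7)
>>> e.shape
(5, 7, 2)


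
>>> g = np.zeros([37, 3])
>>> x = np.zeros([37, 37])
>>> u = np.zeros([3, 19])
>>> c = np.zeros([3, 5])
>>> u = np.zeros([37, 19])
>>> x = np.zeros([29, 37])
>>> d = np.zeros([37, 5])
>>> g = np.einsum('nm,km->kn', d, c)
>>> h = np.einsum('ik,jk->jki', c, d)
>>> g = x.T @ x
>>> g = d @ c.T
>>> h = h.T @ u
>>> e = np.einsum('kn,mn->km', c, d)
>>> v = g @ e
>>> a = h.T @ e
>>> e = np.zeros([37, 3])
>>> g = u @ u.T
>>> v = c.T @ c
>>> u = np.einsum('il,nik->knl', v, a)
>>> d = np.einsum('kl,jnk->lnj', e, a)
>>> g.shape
(37, 37)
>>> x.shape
(29, 37)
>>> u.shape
(37, 19, 5)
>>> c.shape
(3, 5)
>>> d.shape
(3, 5, 19)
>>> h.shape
(3, 5, 19)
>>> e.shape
(37, 3)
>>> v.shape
(5, 5)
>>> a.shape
(19, 5, 37)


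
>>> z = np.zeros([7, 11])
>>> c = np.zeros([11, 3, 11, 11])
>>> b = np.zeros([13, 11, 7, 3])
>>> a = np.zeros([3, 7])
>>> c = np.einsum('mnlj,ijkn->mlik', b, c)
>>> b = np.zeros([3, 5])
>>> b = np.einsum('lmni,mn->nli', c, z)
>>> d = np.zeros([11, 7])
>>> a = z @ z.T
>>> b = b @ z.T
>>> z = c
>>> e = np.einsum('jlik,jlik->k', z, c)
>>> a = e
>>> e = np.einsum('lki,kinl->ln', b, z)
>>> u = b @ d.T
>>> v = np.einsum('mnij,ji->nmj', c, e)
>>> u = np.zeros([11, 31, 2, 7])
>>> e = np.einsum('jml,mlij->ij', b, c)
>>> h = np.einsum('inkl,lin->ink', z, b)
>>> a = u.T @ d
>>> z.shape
(13, 7, 11, 11)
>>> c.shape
(13, 7, 11, 11)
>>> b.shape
(11, 13, 7)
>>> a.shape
(7, 2, 31, 7)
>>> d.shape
(11, 7)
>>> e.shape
(11, 11)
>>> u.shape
(11, 31, 2, 7)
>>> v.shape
(7, 13, 11)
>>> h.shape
(13, 7, 11)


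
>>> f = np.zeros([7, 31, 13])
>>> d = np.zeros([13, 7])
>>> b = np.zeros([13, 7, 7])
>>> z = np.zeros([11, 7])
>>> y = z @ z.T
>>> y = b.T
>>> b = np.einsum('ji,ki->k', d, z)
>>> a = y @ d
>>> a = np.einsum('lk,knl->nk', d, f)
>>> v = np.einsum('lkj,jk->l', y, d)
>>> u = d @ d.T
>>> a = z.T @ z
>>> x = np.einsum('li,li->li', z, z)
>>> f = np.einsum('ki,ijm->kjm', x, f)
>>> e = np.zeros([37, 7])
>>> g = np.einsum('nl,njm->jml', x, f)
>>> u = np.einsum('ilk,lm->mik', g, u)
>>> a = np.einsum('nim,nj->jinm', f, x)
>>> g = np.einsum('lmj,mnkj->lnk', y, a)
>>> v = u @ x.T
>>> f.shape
(11, 31, 13)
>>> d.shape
(13, 7)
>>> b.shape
(11,)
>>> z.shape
(11, 7)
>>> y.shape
(7, 7, 13)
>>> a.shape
(7, 31, 11, 13)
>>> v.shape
(13, 31, 11)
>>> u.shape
(13, 31, 7)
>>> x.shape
(11, 7)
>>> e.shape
(37, 7)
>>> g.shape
(7, 31, 11)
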